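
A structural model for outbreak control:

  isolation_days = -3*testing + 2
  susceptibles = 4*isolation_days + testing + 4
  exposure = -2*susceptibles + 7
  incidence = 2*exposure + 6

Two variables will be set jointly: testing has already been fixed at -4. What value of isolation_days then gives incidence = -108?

isolation_days = 8

With testing held at -4:
Intervening on isolation_days fixes its value directly, overriding its dependence on testing.
Substituting into the susceptibles equation gives susceptibles = 4*isolation_days.
So exposure = -8*isolation_days + 7.
Substituting into the incidence equation gives incidence = -16*isolation_days + 20.
Solve -16*isolation_days + 20 = -108: isolation_days = (-108 - 20) / -16 = 8.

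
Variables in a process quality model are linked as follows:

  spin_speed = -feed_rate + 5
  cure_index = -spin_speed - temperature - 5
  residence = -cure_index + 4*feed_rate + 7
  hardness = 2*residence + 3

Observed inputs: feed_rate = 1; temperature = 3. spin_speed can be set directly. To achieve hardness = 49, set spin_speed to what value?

spin_speed = 4

Intervening on spin_speed fixes its value directly, overriding its dependence on feed_rate.
Substituting into the cure_index equation gives cure_index = -spin_speed - 8.
residence becomes spin_speed + 19.
So hardness = 2*spin_speed + 41.
Solve 2*spin_speed + 41 = 49: spin_speed = (49 - 41) / 2 = 4.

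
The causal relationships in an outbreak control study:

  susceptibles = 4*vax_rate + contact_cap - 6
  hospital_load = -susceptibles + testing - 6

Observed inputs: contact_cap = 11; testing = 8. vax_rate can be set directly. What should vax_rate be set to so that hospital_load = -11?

Substituting into the susceptibles equation gives susceptibles = 4*vax_rate + 5.
Substituting into the hospital_load equation gives hospital_load = -4*vax_rate - 3.
Solve -4*vax_rate - 3 = -11: vax_rate = (-11 + 3) / -4 = 2.

vax_rate = 2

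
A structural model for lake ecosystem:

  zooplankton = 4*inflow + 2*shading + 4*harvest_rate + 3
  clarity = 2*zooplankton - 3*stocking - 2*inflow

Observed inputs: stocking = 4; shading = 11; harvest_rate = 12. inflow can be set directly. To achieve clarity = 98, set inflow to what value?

inflow = -6

Substituting into the zooplankton equation gives zooplankton = 4*inflow + 73.
Substituting into the clarity equation gives clarity = 6*inflow + 134.
Solve 6*inflow + 134 = 98: inflow = (98 - 134) / 6 = -6.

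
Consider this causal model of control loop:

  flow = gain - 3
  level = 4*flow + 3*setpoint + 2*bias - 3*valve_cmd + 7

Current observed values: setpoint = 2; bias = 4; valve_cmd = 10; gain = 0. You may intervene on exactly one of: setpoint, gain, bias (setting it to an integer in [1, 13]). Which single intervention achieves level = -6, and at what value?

set setpoint = 7

Intervening on setpoint: with other inputs at their observed values, level = 3*setpoint - 27. Solving for -6 gives setpoint = 7, within [1, 13].
Intervening on gain: level = 4*gain - 21. Reaching -6 requires gain = 15/4, not an integer.
Intervening on bias: level = 2*bias - 29. Reaching -6 requires bias = 23/2, not an integer.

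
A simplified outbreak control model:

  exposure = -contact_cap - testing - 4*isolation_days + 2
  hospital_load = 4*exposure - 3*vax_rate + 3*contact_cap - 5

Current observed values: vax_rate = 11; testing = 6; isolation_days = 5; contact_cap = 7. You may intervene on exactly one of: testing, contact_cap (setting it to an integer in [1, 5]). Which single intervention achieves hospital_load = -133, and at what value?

Intervening on testing: with other inputs at their observed values, hospital_load = -4*testing - 117. Solving for -133 gives testing = 4, within [1, 5].
Intervening on contact_cap: hospital_load = -contact_cap - 134. Reaching -133 requires contact_cap = -1, outside [1, 5].

set testing = 4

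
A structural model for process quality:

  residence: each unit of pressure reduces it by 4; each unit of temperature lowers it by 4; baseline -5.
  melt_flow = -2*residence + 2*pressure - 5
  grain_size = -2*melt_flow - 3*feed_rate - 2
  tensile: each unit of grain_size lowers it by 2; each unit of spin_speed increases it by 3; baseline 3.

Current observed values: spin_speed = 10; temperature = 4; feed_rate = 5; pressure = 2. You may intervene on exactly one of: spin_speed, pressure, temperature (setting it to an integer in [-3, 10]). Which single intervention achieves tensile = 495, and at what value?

set pressure = 7

Intervening on spin_speed: tensile = 3*spin_speed + 265. Reaching 495 requires spin_speed = 230/3, not an integer.
Intervening on pressure: with other inputs at their observed values, tensile = 40*pressure + 215. Solving for 495 gives pressure = 7, within [-3, 10].
Intervening on temperature: tensile = 32*temperature + 167. Reaching 495 requires temperature = 41/4, not an integer.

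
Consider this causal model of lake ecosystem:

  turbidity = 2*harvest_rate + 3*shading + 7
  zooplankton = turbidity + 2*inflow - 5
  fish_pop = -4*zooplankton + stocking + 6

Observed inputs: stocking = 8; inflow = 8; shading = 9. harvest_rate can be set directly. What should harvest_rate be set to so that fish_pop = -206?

Substituting into the turbidity equation gives turbidity = 2*harvest_rate + 34.
Substituting into the zooplankton equation gives zooplankton = 2*harvest_rate + 45.
fish_pop becomes -8*harvest_rate - 166.
Solve -8*harvest_rate - 166 = -206: harvest_rate = (-206 + 166) / -8 = 5.

harvest_rate = 5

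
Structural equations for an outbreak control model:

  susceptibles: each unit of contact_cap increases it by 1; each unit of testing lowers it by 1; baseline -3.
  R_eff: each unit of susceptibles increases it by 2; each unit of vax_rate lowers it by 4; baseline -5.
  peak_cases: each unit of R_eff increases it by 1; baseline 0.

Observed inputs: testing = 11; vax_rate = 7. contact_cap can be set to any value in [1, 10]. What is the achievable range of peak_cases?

Substituting into the susceptibles equation gives susceptibles = contact_cap - 14.
So R_eff = 2*contact_cap - 61.
Substituting into the peak_cases equation gives peak_cases = 2*contact_cap - 61.
Linear in contact_cap, so extremes are at the endpoints: contact_cap = 1 gives peak_cases = -59; contact_cap = 10 gives peak_cases = -41.

-59 to -41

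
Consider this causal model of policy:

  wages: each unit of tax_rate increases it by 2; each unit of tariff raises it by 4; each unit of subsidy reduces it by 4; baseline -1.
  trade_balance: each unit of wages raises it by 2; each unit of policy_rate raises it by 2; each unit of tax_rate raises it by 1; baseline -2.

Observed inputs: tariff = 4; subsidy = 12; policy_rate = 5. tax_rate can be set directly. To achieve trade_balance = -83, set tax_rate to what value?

Substituting into the wages equation gives wages = 2*tax_rate - 33.
So trade_balance = 5*tax_rate - 58.
Solve 5*tax_rate - 58 = -83: tax_rate = (-83 + 58) / 5 = -5.

tax_rate = -5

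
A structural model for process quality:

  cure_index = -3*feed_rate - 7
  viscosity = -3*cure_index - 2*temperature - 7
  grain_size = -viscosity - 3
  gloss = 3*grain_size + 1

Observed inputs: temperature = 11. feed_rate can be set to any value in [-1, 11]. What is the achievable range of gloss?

-281 to 43

Substituting into the viscosity equation gives viscosity = 9*feed_rate - 8.
Substituting into the grain_size equation gives grain_size = -9*feed_rate + 5.
Substituting into the gloss equation gives gloss = -27*feed_rate + 16.
Linear in feed_rate, so extremes are at the endpoints: feed_rate = -1 gives gloss = 43; feed_rate = 11 gives gloss = -281.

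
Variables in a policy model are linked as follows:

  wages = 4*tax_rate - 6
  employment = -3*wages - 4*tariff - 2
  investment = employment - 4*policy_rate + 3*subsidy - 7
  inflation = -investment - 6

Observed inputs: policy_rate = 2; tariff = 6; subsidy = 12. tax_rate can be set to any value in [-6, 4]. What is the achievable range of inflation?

Substituting into the employment equation gives employment = -12*tax_rate - 8.
Substituting into the investment equation gives investment = -12*tax_rate + 13.
Substituting into the inflation equation gives inflation = 12*tax_rate - 19.
Linear in tax_rate, so extremes are at the endpoints: tax_rate = -6 gives inflation = -91; tax_rate = 4 gives inflation = 29.

-91 to 29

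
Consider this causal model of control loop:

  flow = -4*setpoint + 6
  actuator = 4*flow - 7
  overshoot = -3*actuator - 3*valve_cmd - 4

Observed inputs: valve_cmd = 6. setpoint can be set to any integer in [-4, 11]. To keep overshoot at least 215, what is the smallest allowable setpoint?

setpoint = 6

Substituting into the actuator equation gives actuator = -16*setpoint + 17.
Substituting into the overshoot equation gives overshoot = 48*setpoint - 73.
Require 48*setpoint - 73 ≥ 215, so setpoint ≥ 6.
The smallest integer in [-4, 11] satisfying this is 6.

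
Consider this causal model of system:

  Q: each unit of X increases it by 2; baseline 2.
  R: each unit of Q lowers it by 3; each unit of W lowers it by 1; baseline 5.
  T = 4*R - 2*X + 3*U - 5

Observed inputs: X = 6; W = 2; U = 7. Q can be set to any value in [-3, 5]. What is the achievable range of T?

Intervening on Q fixes its value directly, overriding its dependence on X.
Substituting into the R equation gives R = -3*Q + 3.
T becomes -12*Q + 16.
Linear in Q, so extremes are at the endpoints: Q = -3 gives T = 52; Q = 5 gives T = -44.

-44 to 52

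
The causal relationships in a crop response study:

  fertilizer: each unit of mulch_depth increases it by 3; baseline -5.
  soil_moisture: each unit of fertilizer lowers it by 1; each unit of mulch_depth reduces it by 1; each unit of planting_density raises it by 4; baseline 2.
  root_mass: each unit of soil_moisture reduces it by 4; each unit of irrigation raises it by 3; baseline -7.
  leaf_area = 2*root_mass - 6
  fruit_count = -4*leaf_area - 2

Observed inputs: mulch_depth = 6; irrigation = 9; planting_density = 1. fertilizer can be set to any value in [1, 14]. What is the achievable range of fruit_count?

-586 to -170

Intervening on fertilizer fixes its value directly, overriding its dependence on mulch_depth.
Substituting into the soil_moisture equation gives soil_moisture = -fertilizer.
So root_mass = 4*fertilizer + 20.
So leaf_area = 8*fertilizer + 34.
This gives fruit_count = -32*fertilizer - 138.
Linear in fertilizer, so extremes are at the endpoints: fertilizer = 1 gives fruit_count = -170; fertilizer = 14 gives fruit_count = -586.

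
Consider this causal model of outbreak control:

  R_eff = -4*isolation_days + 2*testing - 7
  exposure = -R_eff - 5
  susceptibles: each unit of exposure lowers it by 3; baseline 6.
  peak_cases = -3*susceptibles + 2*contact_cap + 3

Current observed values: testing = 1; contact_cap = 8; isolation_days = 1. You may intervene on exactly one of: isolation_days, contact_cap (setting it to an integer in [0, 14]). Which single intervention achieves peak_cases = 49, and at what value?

set contact_cap = 14

Intervening on isolation_days: peak_cases = 36*isolation_days + 1. Reaching 49 requires isolation_days = 4/3, not an integer.
Intervening on contact_cap: with other inputs at their observed values, peak_cases = 2*contact_cap + 21. Solving for 49 gives contact_cap = 14, within [0, 14].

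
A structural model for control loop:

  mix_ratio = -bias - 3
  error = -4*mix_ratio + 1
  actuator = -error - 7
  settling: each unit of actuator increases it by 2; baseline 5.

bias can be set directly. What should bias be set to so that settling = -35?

Substituting into the error equation gives error = 4*bias + 13.
Substituting into the actuator equation gives actuator = -4*bias - 20.
Substituting into the settling equation gives settling = -8*bias - 35.
Solve -8*bias - 35 = -35: bias = (-35 + 35) / -8 = 0.

bias = 0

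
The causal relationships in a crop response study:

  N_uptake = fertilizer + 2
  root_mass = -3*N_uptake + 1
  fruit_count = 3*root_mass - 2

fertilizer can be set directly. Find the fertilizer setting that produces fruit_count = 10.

Substituting into the root_mass equation gives root_mass = -3*fertilizer - 5.
Substituting into the fruit_count equation gives fruit_count = -9*fertilizer - 17.
Solve -9*fertilizer - 17 = 10: fertilizer = (10 + 17) / -9 = -3.

fertilizer = -3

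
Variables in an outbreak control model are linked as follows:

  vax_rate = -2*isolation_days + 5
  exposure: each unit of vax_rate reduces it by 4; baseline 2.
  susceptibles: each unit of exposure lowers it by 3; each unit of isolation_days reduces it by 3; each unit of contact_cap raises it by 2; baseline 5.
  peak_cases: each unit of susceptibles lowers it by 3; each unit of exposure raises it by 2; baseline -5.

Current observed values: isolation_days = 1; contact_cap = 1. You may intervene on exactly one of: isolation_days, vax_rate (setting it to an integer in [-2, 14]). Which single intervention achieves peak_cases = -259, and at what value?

set vax_rate = 6

Intervening on isolation_days: peak_cases = 97*isolation_days - 224. Reaching -259 requires isolation_days = -35/97, not an integer.
Intervening on vax_rate: with other inputs at their observed values, peak_cases = -44*vax_rate + 5. Solving for -259 gives vax_rate = 6, within [-2, 14].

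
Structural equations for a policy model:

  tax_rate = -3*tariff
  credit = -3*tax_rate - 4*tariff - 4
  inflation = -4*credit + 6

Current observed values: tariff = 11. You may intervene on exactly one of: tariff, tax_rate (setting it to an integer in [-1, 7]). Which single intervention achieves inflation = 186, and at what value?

Intervening on tariff: inflation = -20*tariff + 22. Reaching 186 requires tariff = -41/5, not an integer.
Intervening on tax_rate: with other inputs at their observed values, inflation = 12*tax_rate + 198. Solving for 186 gives tax_rate = -1, within [-1, 7].

set tax_rate = -1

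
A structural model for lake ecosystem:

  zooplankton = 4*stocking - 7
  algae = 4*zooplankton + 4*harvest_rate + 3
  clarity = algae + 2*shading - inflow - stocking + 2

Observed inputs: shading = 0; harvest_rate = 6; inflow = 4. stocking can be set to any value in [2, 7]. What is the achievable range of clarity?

27 to 102

Substituting into the algae equation gives algae = 16*stocking - 1.
Substituting into the clarity equation gives clarity = 15*stocking - 3.
Linear in stocking, so extremes are at the endpoints: stocking = 2 gives clarity = 27; stocking = 7 gives clarity = 102.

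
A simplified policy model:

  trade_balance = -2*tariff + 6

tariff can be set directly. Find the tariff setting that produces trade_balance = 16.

tariff = -5

Solve -2*tariff + 6 = 16: tariff = (16 - 6) / -2 = -5.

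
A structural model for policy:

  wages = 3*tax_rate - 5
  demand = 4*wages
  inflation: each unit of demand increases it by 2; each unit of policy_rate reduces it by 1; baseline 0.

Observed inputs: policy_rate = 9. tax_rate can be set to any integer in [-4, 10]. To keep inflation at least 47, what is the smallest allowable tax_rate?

tax_rate = 4

Substituting into the demand equation gives demand = 12*tax_rate - 20.
Substituting into the inflation equation gives inflation = 24*tax_rate - 49.
Require 24*tax_rate - 49 ≥ 47, so tax_rate ≥ 4.
The smallest integer in [-4, 10] satisfying this is 4.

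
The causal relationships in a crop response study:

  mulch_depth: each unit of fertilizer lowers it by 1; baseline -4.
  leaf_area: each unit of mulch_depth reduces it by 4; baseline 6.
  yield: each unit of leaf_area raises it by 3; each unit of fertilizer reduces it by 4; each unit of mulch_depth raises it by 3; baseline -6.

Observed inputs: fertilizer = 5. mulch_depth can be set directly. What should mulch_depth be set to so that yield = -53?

mulch_depth = 5

Intervening on mulch_depth fixes its value directly, overriding its dependence on fertilizer.
Substituting into the yield equation gives yield = -9*mulch_depth - 8.
Solve -9*mulch_depth - 8 = -53: mulch_depth = (-53 + 8) / -9 = 5.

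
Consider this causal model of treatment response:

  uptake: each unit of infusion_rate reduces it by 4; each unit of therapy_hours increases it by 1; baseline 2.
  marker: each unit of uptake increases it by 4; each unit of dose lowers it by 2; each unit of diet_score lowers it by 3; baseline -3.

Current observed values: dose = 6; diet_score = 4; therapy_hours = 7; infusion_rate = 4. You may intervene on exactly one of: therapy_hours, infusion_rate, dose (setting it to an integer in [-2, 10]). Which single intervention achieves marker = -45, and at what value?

Intervening on therapy_hours: marker = 4*therapy_hours - 83. Reaching -45 requires therapy_hours = 19/2, not an integer.
Intervening on infusion_rate: marker = -16*infusion_rate + 9. Reaching -45 requires infusion_rate = 27/8, not an integer.
Intervening on dose: with other inputs at their observed values, marker = -2*dose - 43. Solving for -45 gives dose = 1, within [-2, 10].

set dose = 1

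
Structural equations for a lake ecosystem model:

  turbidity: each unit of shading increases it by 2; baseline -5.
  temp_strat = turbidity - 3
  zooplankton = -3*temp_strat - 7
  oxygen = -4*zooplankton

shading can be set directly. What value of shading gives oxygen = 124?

Substituting into the temp_strat equation gives temp_strat = 2*shading - 8.
This gives zooplankton = -6*shading + 17.
oxygen becomes 24*shading - 68.
Solve 24*shading - 68 = 124: shading = (124 + 68) / 24 = 8.

shading = 8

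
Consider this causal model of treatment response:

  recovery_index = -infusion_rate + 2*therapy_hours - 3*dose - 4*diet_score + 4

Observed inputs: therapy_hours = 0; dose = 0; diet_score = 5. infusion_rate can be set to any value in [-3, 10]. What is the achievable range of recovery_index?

Substituting into the recovery_index equation gives recovery_index = -infusion_rate - 16.
Linear in infusion_rate, so extremes are at the endpoints: infusion_rate = -3 gives recovery_index = -13; infusion_rate = 10 gives recovery_index = -26.

-26 to -13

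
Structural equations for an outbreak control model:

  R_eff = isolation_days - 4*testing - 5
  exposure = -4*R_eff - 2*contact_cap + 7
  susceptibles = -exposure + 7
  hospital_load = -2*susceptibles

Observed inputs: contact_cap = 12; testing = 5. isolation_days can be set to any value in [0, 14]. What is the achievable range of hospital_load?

Substituting into the R_eff equation gives R_eff = isolation_days - 25.
So exposure = -4*isolation_days + 83.
Substituting into the susceptibles equation gives susceptibles = 4*isolation_days - 76.
So hospital_load = -8*isolation_days + 152.
Linear in isolation_days, so extremes are at the endpoints: isolation_days = 0 gives hospital_load = 152; isolation_days = 14 gives hospital_load = 40.

40 to 152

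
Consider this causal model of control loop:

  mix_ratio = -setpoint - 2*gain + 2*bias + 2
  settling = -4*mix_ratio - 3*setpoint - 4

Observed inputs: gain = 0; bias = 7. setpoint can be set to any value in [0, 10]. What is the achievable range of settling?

-68 to -58

Substituting into the mix_ratio equation gives mix_ratio = -setpoint + 16.
This gives settling = setpoint - 68.
Linear in setpoint, so extremes are at the endpoints: setpoint = 0 gives settling = -68; setpoint = 10 gives settling = -58.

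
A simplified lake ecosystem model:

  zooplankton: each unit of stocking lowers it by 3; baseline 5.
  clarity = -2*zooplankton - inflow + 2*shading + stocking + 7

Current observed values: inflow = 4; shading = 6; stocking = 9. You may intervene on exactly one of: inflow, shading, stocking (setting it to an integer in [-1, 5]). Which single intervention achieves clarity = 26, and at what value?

Intervening on inflow: clarity = -inflow + 72. Reaching 26 requires inflow = 46, outside [-1, 5].
Intervening on shading: clarity = 2*shading + 56. Reaching 26 requires shading = -15, outside [-1, 5].
Intervening on stocking: with other inputs at their observed values, clarity = 7*stocking + 5. Solving for 26 gives stocking = 3, within [-1, 5].

set stocking = 3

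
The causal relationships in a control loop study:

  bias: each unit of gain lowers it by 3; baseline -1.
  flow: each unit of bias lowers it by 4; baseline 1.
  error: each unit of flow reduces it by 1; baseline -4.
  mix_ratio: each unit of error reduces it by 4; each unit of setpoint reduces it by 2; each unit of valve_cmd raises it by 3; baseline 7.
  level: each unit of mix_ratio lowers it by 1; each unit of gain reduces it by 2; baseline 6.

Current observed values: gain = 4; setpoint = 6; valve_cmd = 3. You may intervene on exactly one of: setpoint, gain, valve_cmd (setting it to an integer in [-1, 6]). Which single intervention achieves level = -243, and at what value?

Intervening on setpoint: level = 2*setpoint - 246. Reaching -243 requires setpoint = 3/2, not an integer.
Intervening on gain: level = -50*gain - 34. Reaching -243 requires gain = 209/50, not an integer.
Intervening on valve_cmd: with other inputs at their observed values, level = -3*valve_cmd - 225. Solving for -243 gives valve_cmd = 6, within [-1, 6].

set valve_cmd = 6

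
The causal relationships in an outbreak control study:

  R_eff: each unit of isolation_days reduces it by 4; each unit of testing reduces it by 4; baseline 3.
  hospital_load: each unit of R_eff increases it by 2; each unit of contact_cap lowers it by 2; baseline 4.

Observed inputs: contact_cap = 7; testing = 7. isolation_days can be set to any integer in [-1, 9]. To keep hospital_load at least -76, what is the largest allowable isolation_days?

isolation_days = 2

Substituting into the R_eff equation gives R_eff = -4*isolation_days - 25.
Substituting into the hospital_load equation gives hospital_load = -8*isolation_days - 60.
Require -8*isolation_days - 60 ≥ -76, so isolation_days ≤ 2.
The largest integer in [-1, 9] satisfying this is 2.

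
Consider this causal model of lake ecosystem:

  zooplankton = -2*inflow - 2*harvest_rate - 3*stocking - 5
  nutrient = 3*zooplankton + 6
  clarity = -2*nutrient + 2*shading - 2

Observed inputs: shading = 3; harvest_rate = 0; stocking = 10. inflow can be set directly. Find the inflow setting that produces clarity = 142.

Substituting into the zooplankton equation gives zooplankton = -2*inflow - 35.
nutrient becomes -6*inflow - 99.
Substituting into the clarity equation gives clarity = 12*inflow + 202.
Solve 12*inflow + 202 = 142: inflow = (142 - 202) / 12 = -5.

inflow = -5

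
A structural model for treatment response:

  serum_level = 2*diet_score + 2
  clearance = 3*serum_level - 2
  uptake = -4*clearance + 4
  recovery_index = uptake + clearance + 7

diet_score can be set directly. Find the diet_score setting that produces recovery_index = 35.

diet_score = -2

Substituting into the clearance equation gives clearance = 6*diet_score + 4.
Substituting into the uptake equation gives uptake = -24*diet_score - 12.
This gives recovery_index = -18*diet_score - 1.
Solve -18*diet_score - 1 = 35: diet_score = (35 + 1) / -18 = -2.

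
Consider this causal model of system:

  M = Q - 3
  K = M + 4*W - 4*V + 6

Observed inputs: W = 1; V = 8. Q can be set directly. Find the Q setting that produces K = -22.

Q = 3

Substituting into the K equation gives K = Q - 25.
Solve Q - 25 = -22: Q = (-22 + 25) / 1 = 3.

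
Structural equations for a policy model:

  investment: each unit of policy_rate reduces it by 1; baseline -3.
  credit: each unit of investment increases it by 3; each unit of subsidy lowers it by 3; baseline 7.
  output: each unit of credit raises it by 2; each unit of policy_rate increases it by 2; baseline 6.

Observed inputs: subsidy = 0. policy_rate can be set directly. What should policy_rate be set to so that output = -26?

Substituting into the credit equation gives credit = -3*policy_rate - 2.
output becomes -4*policy_rate + 2.
Solve -4*policy_rate + 2 = -26: policy_rate = (-26 - 2) / -4 = 7.

policy_rate = 7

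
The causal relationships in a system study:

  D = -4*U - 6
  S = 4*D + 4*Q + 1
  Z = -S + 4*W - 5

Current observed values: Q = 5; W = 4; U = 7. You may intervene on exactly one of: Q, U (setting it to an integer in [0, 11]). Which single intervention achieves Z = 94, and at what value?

Intervening on Q: Z = -4*Q + 146. Reaching 94 requires Q = 13, outside [0, 11].
Intervening on U: with other inputs at their observed values, Z = 16*U + 14. Solving for 94 gives U = 5, within [0, 11].

set U = 5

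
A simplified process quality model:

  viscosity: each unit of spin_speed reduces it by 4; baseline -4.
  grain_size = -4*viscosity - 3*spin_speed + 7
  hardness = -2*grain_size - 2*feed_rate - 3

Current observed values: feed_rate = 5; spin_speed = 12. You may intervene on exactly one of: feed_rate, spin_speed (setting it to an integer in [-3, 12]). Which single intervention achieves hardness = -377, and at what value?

set feed_rate = 8

Intervening on feed_rate: with other inputs at their observed values, hardness = -2*feed_rate - 361. Solving for -377 gives feed_rate = 8, within [-3, 12].
Intervening on spin_speed: hardness = -26*spin_speed - 59. Reaching -377 requires spin_speed = 159/13, not an integer.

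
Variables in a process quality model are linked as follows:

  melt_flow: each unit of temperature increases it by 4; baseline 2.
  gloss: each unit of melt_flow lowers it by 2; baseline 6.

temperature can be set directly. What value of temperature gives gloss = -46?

temperature = 6

Substituting into the gloss equation gives gloss = -8*temperature + 2.
Solve -8*temperature + 2 = -46: temperature = (-46 - 2) / -8 = 6.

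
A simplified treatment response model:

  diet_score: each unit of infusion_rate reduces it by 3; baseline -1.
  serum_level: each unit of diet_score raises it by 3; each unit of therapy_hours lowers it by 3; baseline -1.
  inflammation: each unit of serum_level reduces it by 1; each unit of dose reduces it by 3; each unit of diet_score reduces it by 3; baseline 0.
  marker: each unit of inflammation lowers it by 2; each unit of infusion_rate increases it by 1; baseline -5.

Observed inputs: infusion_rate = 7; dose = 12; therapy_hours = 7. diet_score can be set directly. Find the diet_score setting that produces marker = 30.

diet_score = 0

Intervening on diet_score fixes its value directly, overriding its dependence on infusion_rate.
Substituting into the serum_level equation gives serum_level = 3*diet_score - 22.
Substituting into the inflammation equation gives inflammation = -6*diet_score - 14.
Substituting into the marker equation gives marker = 12*diet_score + 30.
Solve 12*diet_score + 30 = 30: diet_score = (30 - 30) / 12 = 0.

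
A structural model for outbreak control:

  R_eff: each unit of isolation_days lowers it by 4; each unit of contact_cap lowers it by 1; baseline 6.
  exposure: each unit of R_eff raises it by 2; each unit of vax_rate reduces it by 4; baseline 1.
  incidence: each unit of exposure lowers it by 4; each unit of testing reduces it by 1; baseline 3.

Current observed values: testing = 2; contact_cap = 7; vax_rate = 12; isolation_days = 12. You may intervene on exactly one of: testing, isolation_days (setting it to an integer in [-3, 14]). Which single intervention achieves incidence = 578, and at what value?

set testing = 5

Intervening on testing: with other inputs at their observed values, incidence = -testing + 583. Solving for 578 gives testing = 5, within [-3, 14].
Intervening on isolation_days: incidence = 32*isolation_days + 197. Reaching 578 requires isolation_days = 381/32, not an integer.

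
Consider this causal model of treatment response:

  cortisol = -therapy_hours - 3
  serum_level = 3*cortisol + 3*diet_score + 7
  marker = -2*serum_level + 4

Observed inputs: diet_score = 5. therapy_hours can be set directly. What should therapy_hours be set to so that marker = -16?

therapy_hours = 1

Substituting into the serum_level equation gives serum_level = -3*therapy_hours + 13.
This gives marker = 6*therapy_hours - 22.
Solve 6*therapy_hours - 22 = -16: therapy_hours = (-16 + 22) / 6 = 1.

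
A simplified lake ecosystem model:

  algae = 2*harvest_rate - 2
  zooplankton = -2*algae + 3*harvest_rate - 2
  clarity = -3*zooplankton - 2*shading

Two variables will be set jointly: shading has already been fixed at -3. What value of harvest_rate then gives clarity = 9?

With shading held at -3:
Substituting into the zooplankton equation gives zooplankton = -harvest_rate + 2.
clarity becomes 3*harvest_rate.
Solve 3*harvest_rate = 9: harvest_rate = 9 / 3 = 3.

harvest_rate = 3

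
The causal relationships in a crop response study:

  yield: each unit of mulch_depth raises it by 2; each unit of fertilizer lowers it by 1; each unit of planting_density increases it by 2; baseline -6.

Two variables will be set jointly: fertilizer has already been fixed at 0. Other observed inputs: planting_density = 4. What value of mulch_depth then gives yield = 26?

mulch_depth = 12

With fertilizer held at 0:
Substituting into the yield equation gives yield = 2*mulch_depth + 2.
Solve 2*mulch_depth + 2 = 26: mulch_depth = (26 - 2) / 2 = 12.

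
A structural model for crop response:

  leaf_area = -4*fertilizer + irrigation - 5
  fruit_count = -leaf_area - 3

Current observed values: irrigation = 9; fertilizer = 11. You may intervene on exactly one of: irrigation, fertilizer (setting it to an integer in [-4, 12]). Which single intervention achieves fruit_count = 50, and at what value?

set irrigation = -4

Intervening on irrigation: with other inputs at their observed values, fruit_count = -irrigation + 46. Solving for 50 gives irrigation = -4, within [-4, 12].
Intervening on fertilizer: fruit_count = 4*fertilizer - 7. Reaching 50 requires fertilizer = 57/4, not an integer.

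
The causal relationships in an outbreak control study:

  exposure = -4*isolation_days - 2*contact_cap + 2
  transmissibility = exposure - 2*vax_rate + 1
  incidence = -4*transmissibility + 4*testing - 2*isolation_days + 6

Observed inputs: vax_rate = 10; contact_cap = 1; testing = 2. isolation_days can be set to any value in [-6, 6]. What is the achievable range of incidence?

Substituting into the exposure equation gives exposure = -4*isolation_days.
Substituting into the transmissibility equation gives transmissibility = -4*isolation_days - 19.
incidence becomes 14*isolation_days + 90.
Linear in isolation_days, so extremes are at the endpoints: isolation_days = -6 gives incidence = 6; isolation_days = 6 gives incidence = 174.

6 to 174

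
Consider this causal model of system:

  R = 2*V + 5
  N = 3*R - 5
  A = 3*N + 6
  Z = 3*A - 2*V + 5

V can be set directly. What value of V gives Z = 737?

Substituting into the N equation gives N = 6*V + 10.
Substituting into the A equation gives A = 18*V + 36.
So Z = 52*V + 113.
Solve 52*V + 113 = 737: V = (737 - 113) / 52 = 12.

V = 12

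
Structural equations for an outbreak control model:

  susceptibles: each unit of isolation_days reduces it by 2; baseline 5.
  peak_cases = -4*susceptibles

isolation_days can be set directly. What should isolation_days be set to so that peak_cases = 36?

isolation_days = 7

Substituting into the peak_cases equation gives peak_cases = 8*isolation_days - 20.
Solve 8*isolation_days - 20 = 36: isolation_days = (36 + 20) / 8 = 7.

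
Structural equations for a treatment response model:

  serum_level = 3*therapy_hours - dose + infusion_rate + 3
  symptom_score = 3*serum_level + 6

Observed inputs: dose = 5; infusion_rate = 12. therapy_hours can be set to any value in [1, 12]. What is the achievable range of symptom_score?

45 to 144

Substituting into the serum_level equation gives serum_level = 3*therapy_hours + 10.
Substituting into the symptom_score equation gives symptom_score = 9*therapy_hours + 36.
Linear in therapy_hours, so extremes are at the endpoints: therapy_hours = 1 gives symptom_score = 45; therapy_hours = 12 gives symptom_score = 144.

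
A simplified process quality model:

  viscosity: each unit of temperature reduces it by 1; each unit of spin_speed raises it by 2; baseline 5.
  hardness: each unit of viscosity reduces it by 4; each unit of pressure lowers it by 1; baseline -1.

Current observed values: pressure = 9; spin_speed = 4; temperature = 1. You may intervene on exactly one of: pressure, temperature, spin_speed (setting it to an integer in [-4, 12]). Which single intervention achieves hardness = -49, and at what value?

Intervening on pressure: with other inputs at their observed values, hardness = -pressure - 49. Solving for -49 gives pressure = 0, within [-4, 12].
Intervening on temperature: hardness = 4*temperature - 62. Reaching -49 requires temperature = 13/4, not an integer.
Intervening on spin_speed: hardness = -8*spin_speed - 26. Reaching -49 requires spin_speed = 23/8, not an integer.

set pressure = 0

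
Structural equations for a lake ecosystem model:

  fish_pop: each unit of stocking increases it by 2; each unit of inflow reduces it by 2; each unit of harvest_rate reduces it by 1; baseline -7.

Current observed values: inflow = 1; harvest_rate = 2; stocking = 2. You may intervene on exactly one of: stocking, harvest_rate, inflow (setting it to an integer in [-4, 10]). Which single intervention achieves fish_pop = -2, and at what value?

set harvest_rate = -3

Intervening on stocking: fish_pop = 2*stocking - 11. Reaching -2 requires stocking = 9/2, not an integer.
Intervening on harvest_rate: with other inputs at their observed values, fish_pop = -harvest_rate - 5. Solving for -2 gives harvest_rate = -3, within [-4, 10].
Intervening on inflow: fish_pop = -2*inflow - 5. Reaching -2 requires inflow = -3/2, not an integer.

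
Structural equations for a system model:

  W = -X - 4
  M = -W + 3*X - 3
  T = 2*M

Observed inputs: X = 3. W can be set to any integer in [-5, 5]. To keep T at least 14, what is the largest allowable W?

Intervening on W fixes its value directly, overriding its dependence on X.
Substituting into the M equation gives M = -W + 6.
This gives T = -2*W + 12.
Require -2*W + 12 ≥ 14, so W ≤ -1.
The largest integer in [-5, 5] satisfying this is -1.

W = -1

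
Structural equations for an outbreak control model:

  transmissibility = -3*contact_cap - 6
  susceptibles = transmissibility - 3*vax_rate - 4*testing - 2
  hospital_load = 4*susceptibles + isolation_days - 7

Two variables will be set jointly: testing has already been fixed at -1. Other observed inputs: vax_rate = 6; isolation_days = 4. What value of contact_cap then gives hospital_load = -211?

With testing held at -1:
Substituting into the susceptibles equation gives susceptibles = -3*contact_cap - 22.
hospital_load becomes -12*contact_cap - 91.
Solve -12*contact_cap - 91 = -211: contact_cap = (-211 + 91) / -12 = 10.

contact_cap = 10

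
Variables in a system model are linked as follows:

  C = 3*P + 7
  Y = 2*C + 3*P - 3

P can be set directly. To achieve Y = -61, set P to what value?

P = -8

Substituting into the Y equation gives Y = 9*P + 11.
Solve 9*P + 11 = -61: P = (-61 - 11) / 9 = -8.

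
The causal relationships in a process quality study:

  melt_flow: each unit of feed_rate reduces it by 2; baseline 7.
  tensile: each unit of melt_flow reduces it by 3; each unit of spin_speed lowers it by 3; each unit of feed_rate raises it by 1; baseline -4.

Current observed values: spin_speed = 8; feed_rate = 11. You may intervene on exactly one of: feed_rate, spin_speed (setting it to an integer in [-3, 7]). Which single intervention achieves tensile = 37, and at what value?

set spin_speed = 5

Intervening on feed_rate: tensile = 7*feed_rate - 49. Reaching 37 requires feed_rate = 86/7, not an integer.
Intervening on spin_speed: with other inputs at their observed values, tensile = -3*spin_speed + 52. Solving for 37 gives spin_speed = 5, within [-3, 7].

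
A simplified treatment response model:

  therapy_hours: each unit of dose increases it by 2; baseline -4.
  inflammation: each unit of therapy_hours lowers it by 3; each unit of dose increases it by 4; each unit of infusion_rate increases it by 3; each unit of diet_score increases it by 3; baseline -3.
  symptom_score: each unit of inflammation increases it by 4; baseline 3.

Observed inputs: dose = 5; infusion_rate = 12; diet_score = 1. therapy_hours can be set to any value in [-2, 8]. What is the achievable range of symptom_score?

131 to 251

Intervening on therapy_hours fixes its value directly, overriding its dependence on dose.
Substituting into the inflammation equation gives inflammation = -3*therapy_hours + 56.
Substituting into the symptom_score equation gives symptom_score = -12*therapy_hours + 227.
Linear in therapy_hours, so extremes are at the endpoints: therapy_hours = -2 gives symptom_score = 251; therapy_hours = 8 gives symptom_score = 131.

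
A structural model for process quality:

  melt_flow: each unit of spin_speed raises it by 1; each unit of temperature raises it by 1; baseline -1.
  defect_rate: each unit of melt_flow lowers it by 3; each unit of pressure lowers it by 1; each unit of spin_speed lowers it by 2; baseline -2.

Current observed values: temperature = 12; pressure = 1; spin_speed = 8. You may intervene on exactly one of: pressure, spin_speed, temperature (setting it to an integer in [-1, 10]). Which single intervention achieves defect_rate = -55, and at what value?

set temperature = 5

Intervening on pressure: defect_rate = -pressure - 75. Reaching -55 requires pressure = -20, outside [-1, 10].
Intervening on spin_speed: defect_rate = -5*spin_speed - 36. Reaching -55 requires spin_speed = 19/5, not an integer.
Intervening on temperature: with other inputs at their observed values, defect_rate = -3*temperature - 40. Solving for -55 gives temperature = 5, within [-1, 10].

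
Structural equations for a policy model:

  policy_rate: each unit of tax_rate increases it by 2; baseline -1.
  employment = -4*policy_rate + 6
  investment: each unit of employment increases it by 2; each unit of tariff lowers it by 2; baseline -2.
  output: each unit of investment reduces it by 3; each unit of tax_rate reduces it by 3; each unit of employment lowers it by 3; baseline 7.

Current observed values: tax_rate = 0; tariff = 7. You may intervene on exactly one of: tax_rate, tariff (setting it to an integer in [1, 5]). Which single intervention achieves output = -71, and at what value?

set tariff = 1

Intervening on tax_rate: output = 69*tax_rate - 35. Reaching -71 requires tax_rate = -12/23, not an integer.
Intervening on tariff: with other inputs at their observed values, output = 6*tariff - 77. Solving for -71 gives tariff = 1, within [1, 5].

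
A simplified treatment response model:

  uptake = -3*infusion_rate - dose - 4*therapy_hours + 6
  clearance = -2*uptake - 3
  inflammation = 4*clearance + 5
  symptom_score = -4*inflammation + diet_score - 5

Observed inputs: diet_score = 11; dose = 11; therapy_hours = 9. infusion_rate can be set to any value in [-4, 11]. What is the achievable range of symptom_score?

Substituting into the uptake equation gives uptake = -3*infusion_rate - 41.
So clearance = 6*infusion_rate + 79.
Substituting into the inflammation equation gives inflammation = 24*infusion_rate + 321.
symptom_score becomes -96*infusion_rate - 1278.
Linear in infusion_rate, so extremes are at the endpoints: infusion_rate = -4 gives symptom_score = -894; infusion_rate = 11 gives symptom_score = -2334.

-2334 to -894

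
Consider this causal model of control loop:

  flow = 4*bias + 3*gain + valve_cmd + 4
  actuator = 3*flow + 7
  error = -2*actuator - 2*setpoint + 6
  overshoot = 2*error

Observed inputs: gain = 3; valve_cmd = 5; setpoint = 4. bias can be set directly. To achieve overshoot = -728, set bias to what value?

bias = 10

Substituting into the flow equation gives flow = 4*bias + 18.
So actuator = 12*bias + 61.
Substituting into the error equation gives error = -24*bias - 124.
Substituting into the overshoot equation gives overshoot = -48*bias - 248.
Solve -48*bias - 248 = -728: bias = (-728 + 248) / -48 = 10.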